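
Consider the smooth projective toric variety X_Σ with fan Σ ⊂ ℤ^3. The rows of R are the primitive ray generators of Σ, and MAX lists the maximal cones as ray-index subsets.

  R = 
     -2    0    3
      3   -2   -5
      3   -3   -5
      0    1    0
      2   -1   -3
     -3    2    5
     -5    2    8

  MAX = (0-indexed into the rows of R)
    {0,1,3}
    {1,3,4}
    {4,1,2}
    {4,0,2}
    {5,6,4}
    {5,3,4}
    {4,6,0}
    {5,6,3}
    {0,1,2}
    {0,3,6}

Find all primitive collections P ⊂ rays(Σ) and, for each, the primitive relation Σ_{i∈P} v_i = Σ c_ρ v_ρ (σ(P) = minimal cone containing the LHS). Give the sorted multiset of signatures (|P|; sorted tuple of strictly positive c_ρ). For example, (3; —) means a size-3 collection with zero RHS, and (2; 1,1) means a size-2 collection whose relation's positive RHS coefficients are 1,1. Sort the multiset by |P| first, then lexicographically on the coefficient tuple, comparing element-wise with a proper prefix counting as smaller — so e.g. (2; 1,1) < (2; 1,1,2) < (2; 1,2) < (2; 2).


Minimal non-faces — 9 found among 7 rays, 10 max cones:

  {1,5}:  v_{1} + v_{5} = 0  →  sig = (2; —)
  {0,5}:  v_{0} + v_{5} = v_{6}  →  sig = (2; 1)
  {1,6}:  v_{1} + v_{6} = v_{0}  →  sig = (2; 1)
  {2,3}:  v_{2} + v_{3} = v_{1}  →  sig = (2; 1)
  {2,5}:  v_{2} + v_{5} = v_{0} + v_{4}  →  sig = (2; 1,1)
  {2,6}:  v_{2} + v_{6} = 2·v_{0} + v_{4}  →  sig = (2; 1,2)
  {0,3,4}:  v_{0} + v_{3} + v_{4} = 0  →  sig = (3; —)
  {0,1,4}:  v_{0} + v_{1} + v_{4} = v_{2}  →  sig = (3; 1)
  {3,4,6}:  v_{3} + v_{4} + v_{6} = v_{5}  →  sig = (3; 1)

Sorted signature multiset PRS(X):
    (2; —)
    (2; 1)
    (2; 1)
    (2; 1)
    (2; 1,1)
    (2; 1,2)
    (3; —)
    (3; 1)
    (3; 1)


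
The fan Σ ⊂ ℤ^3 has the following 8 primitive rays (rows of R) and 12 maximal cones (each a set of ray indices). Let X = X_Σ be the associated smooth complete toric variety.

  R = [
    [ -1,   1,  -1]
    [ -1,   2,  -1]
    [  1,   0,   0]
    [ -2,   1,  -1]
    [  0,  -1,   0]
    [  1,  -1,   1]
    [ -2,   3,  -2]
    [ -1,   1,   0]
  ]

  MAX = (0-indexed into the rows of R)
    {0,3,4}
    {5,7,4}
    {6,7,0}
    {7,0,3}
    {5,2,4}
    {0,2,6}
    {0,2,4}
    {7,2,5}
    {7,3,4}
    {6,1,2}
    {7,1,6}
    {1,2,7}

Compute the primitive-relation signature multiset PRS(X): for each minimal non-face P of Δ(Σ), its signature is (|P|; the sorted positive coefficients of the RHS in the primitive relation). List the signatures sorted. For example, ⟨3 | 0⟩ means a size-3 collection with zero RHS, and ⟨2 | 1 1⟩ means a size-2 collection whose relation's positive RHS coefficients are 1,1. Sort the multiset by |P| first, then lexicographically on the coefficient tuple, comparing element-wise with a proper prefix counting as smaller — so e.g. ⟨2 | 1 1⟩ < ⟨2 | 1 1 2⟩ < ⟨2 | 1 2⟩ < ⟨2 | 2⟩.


14 collections generate NE(X_Σ); each relation:

  • {0,5}:  v_{0} + v_{5} = 0  ⇒ sig = ⟨2 | 0⟩
  • {0,1}:  v_{0} + v_{1} = v_{6}  ⇒ sig = ⟨2 | 1⟩
  • {1,4}:  v_{1} + v_{4} = v_{0}  ⇒ sig = ⟨2 | 1⟩
  • {2,3}:  v_{2} + v_{3} = v_{0}  ⇒ sig = ⟨2 | 1⟩
  • {5,6}:  v_{5} + v_{6} = v_{1}  ⇒ sig = ⟨2 | 1⟩
  • {1,5}:  v_{1} + v_{5} = v_{2} + v_{7}  ⇒ sig = ⟨2 | 1 1⟩
  • {3,5}:  v_{3} + v_{5} = v_{4} + v_{7}  ⇒ sig = ⟨2 | 1 1⟩
  • {1,3}:  v_{1} + v_{3} = 2·v_{0} + v_{7}  ⇒ sig = ⟨2 | 1 2⟩
  • {3,6}:  v_{3} + v_{6} = 3·v_{0} + v_{7}  ⇒ sig = ⟨2 | 1 3⟩
  • {4,6}:  v_{4} + v_{6} = 2·v_{0}  ⇒ sig = ⟨2 | 2⟩
  • {2,4,7}:  v_{2} + v_{4} + v_{7} = 0  ⇒ sig = ⟨3 | 0⟩
  • {0,2,7}:  v_{0} + v_{2} + v_{7} = v_{1}  ⇒ sig = ⟨3 | 1⟩
  • {0,4,7}:  v_{0} + v_{4} + v_{7} = v_{3}  ⇒ sig = ⟨3 | 1⟩
  • {2,6,7}:  v_{2} + v_{6} + v_{7} = 2·v_{1}  ⇒ sig = ⟨3 | 2⟩

so the primitive-relation signature multiset is
{ ⟨2 | 0⟩,  ⟨2 | 1⟩ ×4,  ⟨2 | 1 1⟩ ×2,  ⟨2 | 1 2⟩,  ⟨2 | 1 3⟩,  ⟨2 | 2⟩,  ⟨3 | 0⟩,  ⟨3 | 1⟩ ×2,  ⟨3 | 2⟩ }


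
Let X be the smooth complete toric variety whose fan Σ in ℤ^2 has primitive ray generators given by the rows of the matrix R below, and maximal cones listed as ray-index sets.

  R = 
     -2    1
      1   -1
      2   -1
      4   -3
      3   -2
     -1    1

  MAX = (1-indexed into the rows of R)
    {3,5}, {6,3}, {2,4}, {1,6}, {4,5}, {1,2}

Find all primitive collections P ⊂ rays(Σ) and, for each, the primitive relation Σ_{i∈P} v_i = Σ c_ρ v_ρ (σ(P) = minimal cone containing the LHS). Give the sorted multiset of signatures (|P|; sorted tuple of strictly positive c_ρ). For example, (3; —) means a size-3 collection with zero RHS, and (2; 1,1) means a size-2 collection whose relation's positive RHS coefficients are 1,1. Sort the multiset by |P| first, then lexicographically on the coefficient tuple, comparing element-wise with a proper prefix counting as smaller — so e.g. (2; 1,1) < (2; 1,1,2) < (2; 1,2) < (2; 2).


Primitive collections (9):

  • {1,3}:  v_{1} + v_{3} = 0 ; sig = (2; —)
  • {2,6}:  v_{2} + v_{6} = 0 ; sig = (2; —)
  • {1,5}:  v_{1} + v_{5} = v_{2} ; sig = (2; 1)
  • {2,3}:  v_{2} + v_{3} = v_{5} ; sig = (2; 1)
  • {2,5}:  v_{2} + v_{5} = v_{4} ; sig = (2; 1)
  • {4,6}:  v_{4} + v_{6} = v_{5} ; sig = (2; 1)
  • {5,6}:  v_{5} + v_{6} = v_{3} ; sig = (2; 1)
  • {1,4}:  v_{1} + v_{4} = 2·v_{2} ; sig = (2; 2)
  • {3,4}:  v_{3} + v_{4} = 2·v_{5} ; sig = (2; 2)

Hence PRS(X_Σ) =
    (2; —)
    (2; —)
    (2; 1)
    (2; 1)
    (2; 1)
    (2; 1)
    (2; 1)
    (2; 2)
    (2; 2)


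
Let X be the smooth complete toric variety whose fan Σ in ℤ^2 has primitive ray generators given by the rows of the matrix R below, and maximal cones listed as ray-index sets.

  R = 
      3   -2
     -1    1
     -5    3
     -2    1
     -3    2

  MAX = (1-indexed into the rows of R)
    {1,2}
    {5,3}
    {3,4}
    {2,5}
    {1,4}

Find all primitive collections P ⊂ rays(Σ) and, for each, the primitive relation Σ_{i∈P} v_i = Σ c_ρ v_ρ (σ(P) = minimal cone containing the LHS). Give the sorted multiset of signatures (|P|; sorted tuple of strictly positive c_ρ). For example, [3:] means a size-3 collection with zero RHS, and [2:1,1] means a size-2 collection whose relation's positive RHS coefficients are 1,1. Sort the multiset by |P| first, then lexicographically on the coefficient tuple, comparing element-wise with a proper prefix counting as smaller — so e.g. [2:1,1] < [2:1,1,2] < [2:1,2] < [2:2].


Σ has 5 primitive collections:

  P = {1,5}:  v_{1} + v_{5} = 0 — sig = [2:]
  P = {1,3}:  v_{1} + v_{3} = v_{4} — sig = [2:1]
  P = {2,4}:  v_{2} + v_{4} = v_{5} — sig = [2:1]
  P = {4,5}:  v_{4} + v_{5} = v_{3} — sig = [2:1]
  P = {2,3}:  v_{2} + v_{3} = 2·v_{5} — sig = [2:2]

so the primitive-relation signature multiset is
{ [2:],  [2:1] ×3,  [2:2] }


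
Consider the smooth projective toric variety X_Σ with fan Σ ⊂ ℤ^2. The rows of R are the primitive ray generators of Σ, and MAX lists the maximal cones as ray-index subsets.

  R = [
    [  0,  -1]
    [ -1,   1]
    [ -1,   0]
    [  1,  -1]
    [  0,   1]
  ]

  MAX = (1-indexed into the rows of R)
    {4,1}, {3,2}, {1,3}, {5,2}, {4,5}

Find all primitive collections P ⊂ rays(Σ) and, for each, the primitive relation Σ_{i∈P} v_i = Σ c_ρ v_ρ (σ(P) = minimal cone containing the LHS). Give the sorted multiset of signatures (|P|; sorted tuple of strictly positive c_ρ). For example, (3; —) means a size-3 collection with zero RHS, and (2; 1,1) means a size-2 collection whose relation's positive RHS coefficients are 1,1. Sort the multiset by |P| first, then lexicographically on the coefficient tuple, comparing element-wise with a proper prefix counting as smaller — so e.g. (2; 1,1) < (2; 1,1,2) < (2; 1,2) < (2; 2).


Δ(Σ) — 5 vertices, 5 min non-faces:

  P = {1,5}:  v_{1} + v_{5} = 0  →  sig = (2; —)
  P = {2,4}:  v_{2} + v_{4} = 0  →  sig = (2; —)
  P = {1,2}:  v_{1} + v_{2} = v_{3}  →  sig = (2; 1)
  P = {3,4}:  v_{3} + v_{4} = v_{1}  →  sig = (2; 1)
  P = {3,5}:  v_{3} + v_{5} = v_{2}  →  sig = (2; 1)

Signatures (|P|; sorted positive RHS coefficients), sorted:
    (2; —)
    (2; —)
    (2; 1)
    (2; 1)
    (2; 1)


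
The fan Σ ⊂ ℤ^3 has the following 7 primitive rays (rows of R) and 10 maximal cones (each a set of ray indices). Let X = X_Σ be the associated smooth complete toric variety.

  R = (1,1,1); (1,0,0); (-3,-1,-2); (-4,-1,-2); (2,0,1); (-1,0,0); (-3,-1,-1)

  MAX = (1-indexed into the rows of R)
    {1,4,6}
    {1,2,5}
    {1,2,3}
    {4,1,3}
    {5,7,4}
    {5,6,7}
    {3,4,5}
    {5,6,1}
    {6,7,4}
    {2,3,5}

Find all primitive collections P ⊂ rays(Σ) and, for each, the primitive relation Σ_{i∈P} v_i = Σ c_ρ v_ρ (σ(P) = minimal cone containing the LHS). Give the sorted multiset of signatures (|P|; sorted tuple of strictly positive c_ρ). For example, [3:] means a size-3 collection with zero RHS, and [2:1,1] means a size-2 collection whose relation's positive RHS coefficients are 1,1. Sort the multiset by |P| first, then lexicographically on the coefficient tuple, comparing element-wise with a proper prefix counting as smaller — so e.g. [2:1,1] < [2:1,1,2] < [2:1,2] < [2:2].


9 collections generate NE(X_Σ); each relation:

  • {2,6}:  v_{2} + v_{6} = 0  ⟹  sig = [2:]
  • {2,4}:  v_{2} + v_{4} = v_{3}  ⟹  sig = [2:1]
  • {3,6}:  v_{3} + v_{6} = v_{4}  ⟹  sig = [2:1]
  • {2,7}:  v_{2} + v_{7} = v_{4} + v_{5}  ⟹  sig = [2:1,1]
  • {3,7}:  v_{3} + v_{7} = 2·v_{4} + v_{5}  ⟹  sig = [2:1,2]
  • {1,7}:  v_{1} + v_{7} = 2·v_{6}  ⟹  sig = [2:2]
  • {1,3,5}:  v_{1} + v_{3} + v_{5} = 0  ⟹  sig = [3:]
  • {1,4,5}:  v_{1} + v_{4} + v_{5} = v_{6}  ⟹  sig = [3:1]
  • {4,5,6}:  v_{4} + v_{5} + v_{6} = v_{7}  ⟹  sig = [3:1]

Signatures (|P|; sorted positive RHS coefficients), sorted:
    [2:]
    [2:1]
    [2:1]
    [2:1,1]
    [2:1,2]
    [2:2]
    [3:]
    [3:1]
    [3:1]


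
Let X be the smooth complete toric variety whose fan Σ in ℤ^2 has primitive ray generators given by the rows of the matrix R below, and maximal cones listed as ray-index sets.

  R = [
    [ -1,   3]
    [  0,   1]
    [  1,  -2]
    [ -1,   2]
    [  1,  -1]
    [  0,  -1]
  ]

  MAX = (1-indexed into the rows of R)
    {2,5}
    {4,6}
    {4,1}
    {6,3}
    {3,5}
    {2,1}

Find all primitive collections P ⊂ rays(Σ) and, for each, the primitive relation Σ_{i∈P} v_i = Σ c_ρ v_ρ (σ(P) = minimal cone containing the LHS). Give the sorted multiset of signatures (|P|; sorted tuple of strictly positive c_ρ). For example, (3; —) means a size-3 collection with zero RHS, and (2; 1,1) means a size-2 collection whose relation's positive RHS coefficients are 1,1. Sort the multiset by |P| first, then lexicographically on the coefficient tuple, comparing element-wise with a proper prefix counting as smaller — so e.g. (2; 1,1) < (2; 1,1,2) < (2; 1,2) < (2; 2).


Primitive collections (9):

  {2,6}:  v_{2} + v_{6} = 0 — sig = (2; —)
  {3,4}:  v_{3} + v_{4} = 0 — sig = (2; —)
  {1,3}:  v_{1} + v_{3} = v_{2} — sig = (2; 1)
  {1,6}:  v_{1} + v_{6} = v_{4} — sig = (2; 1)
  {2,3}:  v_{2} + v_{3} = v_{5} — sig = (2; 1)
  {2,4}:  v_{2} + v_{4} = v_{1} — sig = (2; 1)
  {4,5}:  v_{4} + v_{5} = v_{2} — sig = (2; 1)
  {5,6}:  v_{5} + v_{6} = v_{3} — sig = (2; 1)
  {1,5}:  v_{1} + v_{5} = 2·v_{2} — sig = (2; 2)

so the primitive-relation signature multiset is
    (2; —)
    (2; —)
    (2; 1)
    (2; 1)
    (2; 1)
    (2; 1)
    (2; 1)
    (2; 1)
    (2; 2)


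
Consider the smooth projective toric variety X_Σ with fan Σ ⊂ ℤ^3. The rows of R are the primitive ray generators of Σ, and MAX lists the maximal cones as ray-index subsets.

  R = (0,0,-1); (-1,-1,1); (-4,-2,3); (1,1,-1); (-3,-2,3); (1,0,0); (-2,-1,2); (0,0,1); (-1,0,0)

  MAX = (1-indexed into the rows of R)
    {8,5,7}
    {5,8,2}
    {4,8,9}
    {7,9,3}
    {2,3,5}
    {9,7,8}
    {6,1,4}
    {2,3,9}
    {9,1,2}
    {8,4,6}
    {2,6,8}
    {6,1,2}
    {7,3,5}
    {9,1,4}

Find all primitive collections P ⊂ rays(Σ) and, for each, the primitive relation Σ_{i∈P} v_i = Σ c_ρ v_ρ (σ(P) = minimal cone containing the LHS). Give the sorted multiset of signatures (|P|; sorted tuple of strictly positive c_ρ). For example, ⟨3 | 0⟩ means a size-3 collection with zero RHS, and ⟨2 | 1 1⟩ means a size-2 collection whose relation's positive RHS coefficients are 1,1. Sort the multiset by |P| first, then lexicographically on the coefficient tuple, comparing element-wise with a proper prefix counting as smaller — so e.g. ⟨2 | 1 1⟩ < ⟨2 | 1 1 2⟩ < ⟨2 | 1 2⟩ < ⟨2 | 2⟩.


The 16 primitive collections of Σ (r=9, n=3):

  P = {1,8}:  v_{1} + v_{8} = 0 ; sig = ⟨2 | 0⟩
  P = {2,4}:  v_{2} + v_{4} = 0 ; sig = ⟨2 | 0⟩
  P = {6,9}:  v_{6} + v_{9} = 0 ; sig = ⟨2 | 0⟩
  P = {2,7}:  v_{2} + v_{7} = v_{5} ; sig = ⟨2 | 1⟩
  P = {3,6}:  v_{3} + v_{6} = v_{5} ; sig = ⟨2 | 1⟩
  P = {4,5}:  v_{4} + v_{5} = v_{7} ; sig = ⟨2 | 1⟩
  P = {5,9}:  v_{5} + v_{9} = v_{3} ; sig = ⟨2 | 1⟩
  P = {1,7}:  v_{1} + v_{7} = v_{2} + v_{9} ; sig = ⟨2 | 1 1⟩
  P = {3,4}:  v_{3} + v_{4} = v_{7} + v_{9} ; sig = ⟨2 | 1 1⟩
  P = {4,7}:  v_{4} + v_{7} = v_{8} + v_{9} ; sig = ⟨2 | 1 1⟩
  P = {6,7}:  v_{6} + v_{7} = v_{2} + v_{8} ; sig = ⟨2 | 1 1⟩
  P = {1,5}:  v_{1} + v_{5} = 2·v_{2} + v_{9} ; sig = ⟨2 | 1 2⟩
  P = {5,6}:  v_{5} + v_{6} = 2·v_{2} + v_{8} ; sig = ⟨2 | 1 2⟩
  P = {3,8}:  v_{3} + v_{8} = 2·v_{7} ; sig = ⟨2 | 2⟩
  P = {1,3}:  v_{1} + v_{3} = 2·v_{2} + 2·v_{9} ; sig = ⟨2 | 2 2⟩
  P = {2,8,9}:  v_{2} + v_{8} + v_{9} = v_{7} ; sig = ⟨3 | 1⟩

so the primitive-relation signature multiset is
{ ⟨2 | 0⟩ ×3,  ⟨2 | 1⟩ ×4,  ⟨2 | 1 1⟩ ×4,  ⟨2 | 1 2⟩ ×2,  ⟨2 | 2⟩,  ⟨2 | 2 2⟩,  ⟨3 | 1⟩ }


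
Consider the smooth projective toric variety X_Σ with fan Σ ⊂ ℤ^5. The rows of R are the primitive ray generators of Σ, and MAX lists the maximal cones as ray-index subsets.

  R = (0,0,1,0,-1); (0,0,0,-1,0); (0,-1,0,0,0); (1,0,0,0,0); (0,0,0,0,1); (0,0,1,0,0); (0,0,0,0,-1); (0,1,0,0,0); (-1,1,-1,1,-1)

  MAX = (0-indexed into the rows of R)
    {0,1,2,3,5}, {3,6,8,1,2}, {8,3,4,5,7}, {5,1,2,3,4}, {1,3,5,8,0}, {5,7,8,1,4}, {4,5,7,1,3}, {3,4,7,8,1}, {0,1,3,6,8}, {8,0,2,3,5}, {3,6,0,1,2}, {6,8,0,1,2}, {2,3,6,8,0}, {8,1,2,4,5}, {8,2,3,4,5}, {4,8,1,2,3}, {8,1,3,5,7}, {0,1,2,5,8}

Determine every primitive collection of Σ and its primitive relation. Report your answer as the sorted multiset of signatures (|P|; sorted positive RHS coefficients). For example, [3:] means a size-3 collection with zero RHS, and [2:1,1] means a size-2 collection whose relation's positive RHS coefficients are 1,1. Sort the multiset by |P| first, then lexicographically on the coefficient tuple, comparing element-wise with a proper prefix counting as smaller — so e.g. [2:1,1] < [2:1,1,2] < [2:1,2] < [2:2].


Δ(Σ) — 9 vertices, 9 min non-faces:

  P={2,7}:  v_{2} + v_{7} = 0 ; sig = [2:]
  P={4,6}:  v_{4} + v_{6} = 0 ; sig = [2:]
  P={0,4}:  v_{0} + v_{4} = v_{5} ; sig = [2:1]
  P={5,6}:  v_{5} + v_{6} = v_{0} ; sig = [2:1]
  P={6,7}:  v_{6} + v_{7} = v_{1} + v_{3} + v_{5} + v_{8} ; sig = [2:1,1,1,1]
  P={0,7}:  v_{0} + v_{7} = v_{1} + v_{3} + 2·v_{5} + v_{8} ; sig = [2:1,1,1,2]
  P={1,2,3,5,8}:  v_{1} + v_{2} + v_{3} + v_{5} + v_{8} = v_{6} ; sig = [5:1]
  P={1,3,4,5,8}:  v_{1} + v_{3} + v_{4} + v_{5} + v_{8} = v_{7} ; sig = [5:1]
  P={0,1,2,3,8}:  v_{0} + v_{1} + v_{2} + v_{3} + v_{8} = 2·v_{6} ; sig = [5:2]

Sorted signature multiset PRS(X):
    |P|=2: 6 collections, coeffs (), (), (1), (1), (1,1,1,1), (1,1,1,2)
    |P|=5: 3 collections, coeffs (1), (1), (2)


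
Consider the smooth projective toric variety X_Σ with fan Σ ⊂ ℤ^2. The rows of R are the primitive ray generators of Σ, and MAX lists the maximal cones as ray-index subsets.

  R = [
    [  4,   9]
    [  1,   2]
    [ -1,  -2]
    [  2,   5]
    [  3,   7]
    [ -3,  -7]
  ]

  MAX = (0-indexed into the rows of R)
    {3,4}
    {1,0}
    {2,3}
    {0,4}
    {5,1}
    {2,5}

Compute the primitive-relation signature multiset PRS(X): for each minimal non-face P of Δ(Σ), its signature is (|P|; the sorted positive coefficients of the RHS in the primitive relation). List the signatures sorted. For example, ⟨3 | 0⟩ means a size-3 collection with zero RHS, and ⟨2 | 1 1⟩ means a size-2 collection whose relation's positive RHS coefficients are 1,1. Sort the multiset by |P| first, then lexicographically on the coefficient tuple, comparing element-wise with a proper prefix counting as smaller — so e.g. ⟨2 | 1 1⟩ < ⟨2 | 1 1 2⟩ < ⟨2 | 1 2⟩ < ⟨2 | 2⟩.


Δ(Σ) — 6 vertices, 9 min non-faces:

  {1,2}:  v_{1} + v_{2} = 0  ⟹  sig = ⟨2 | 0⟩
  {4,5}:  v_{4} + v_{5} = 0  ⟹  sig = ⟨2 | 0⟩
  {0,2}:  v_{0} + v_{2} = v_{4}  ⟹  sig = ⟨2 | 1⟩
  {0,5}:  v_{0} + v_{5} = v_{1}  ⟹  sig = ⟨2 | 1⟩
  {1,3}:  v_{1} + v_{3} = v_{4}  ⟹  sig = ⟨2 | 1⟩
  {1,4}:  v_{1} + v_{4} = v_{0}  ⟹  sig = ⟨2 | 1⟩
  {2,4}:  v_{2} + v_{4} = v_{3}  ⟹  sig = ⟨2 | 1⟩
  {3,5}:  v_{3} + v_{5} = v_{2}  ⟹  sig = ⟨2 | 1⟩
  {0,3}:  v_{0} + v_{3} = 2·v_{4}  ⟹  sig = ⟨2 | 2⟩

Sorted signature multiset PRS(X):
    |P|=2: 9 collections, coeffs (), (), (1), (1), (1), (1), (1), (1), (2)


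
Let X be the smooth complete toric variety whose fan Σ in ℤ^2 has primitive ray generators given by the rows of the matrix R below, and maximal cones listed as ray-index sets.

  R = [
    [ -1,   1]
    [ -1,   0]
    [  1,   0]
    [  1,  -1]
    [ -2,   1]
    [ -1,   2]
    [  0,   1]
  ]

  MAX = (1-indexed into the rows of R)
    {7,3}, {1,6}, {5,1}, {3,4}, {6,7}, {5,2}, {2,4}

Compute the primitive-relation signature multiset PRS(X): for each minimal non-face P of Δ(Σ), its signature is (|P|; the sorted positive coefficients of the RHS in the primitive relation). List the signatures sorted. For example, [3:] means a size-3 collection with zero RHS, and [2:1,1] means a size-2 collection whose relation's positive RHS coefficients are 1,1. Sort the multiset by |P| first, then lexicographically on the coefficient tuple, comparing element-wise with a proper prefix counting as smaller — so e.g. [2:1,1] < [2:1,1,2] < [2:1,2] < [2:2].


Minimal non-faces — 14 found among 7 rays, 7 max cones:

  {1,4}:  v_{1} + v_{4} = 0  so sig = [2:]
  {2,3}:  v_{2} + v_{3} = 0  so sig = [2:]
  {1,2}:  v_{1} + v_{2} = v_{5}  so sig = [2:1]
  {1,3}:  v_{1} + v_{3} = v_{7}  so sig = [2:1]
  {1,7}:  v_{1} + v_{7} = v_{6}  so sig = [2:1]
  {2,7}:  v_{2} + v_{7} = v_{1}  so sig = [2:1]
  {3,5}:  v_{3} + v_{5} = v_{1}  so sig = [2:1]
  {4,5}:  v_{4} + v_{5} = v_{2}  so sig = [2:1]
  {4,6}:  v_{4} + v_{6} = v_{7}  so sig = [2:1]
  {4,7}:  v_{4} + v_{7} = v_{3}  so sig = [2:1]
  {2,6}:  v_{2} + v_{6} = 2·v_{1}  so sig = [2:2]
  {3,6}:  v_{3} + v_{6} = 2·v_{7}  so sig = [2:2]
  {5,7}:  v_{5} + v_{7} = 2·v_{1}  so sig = [2:2]
  {5,6}:  v_{5} + v_{6} = 3·v_{1}  so sig = [2:3]

Hence PRS(X_Σ) =
    [2:]
    [2:]
    [2:1]
    [2:1]
    [2:1]
    [2:1]
    [2:1]
    [2:1]
    [2:1]
    [2:1]
    [2:2]
    [2:2]
    [2:2]
    [2:3]


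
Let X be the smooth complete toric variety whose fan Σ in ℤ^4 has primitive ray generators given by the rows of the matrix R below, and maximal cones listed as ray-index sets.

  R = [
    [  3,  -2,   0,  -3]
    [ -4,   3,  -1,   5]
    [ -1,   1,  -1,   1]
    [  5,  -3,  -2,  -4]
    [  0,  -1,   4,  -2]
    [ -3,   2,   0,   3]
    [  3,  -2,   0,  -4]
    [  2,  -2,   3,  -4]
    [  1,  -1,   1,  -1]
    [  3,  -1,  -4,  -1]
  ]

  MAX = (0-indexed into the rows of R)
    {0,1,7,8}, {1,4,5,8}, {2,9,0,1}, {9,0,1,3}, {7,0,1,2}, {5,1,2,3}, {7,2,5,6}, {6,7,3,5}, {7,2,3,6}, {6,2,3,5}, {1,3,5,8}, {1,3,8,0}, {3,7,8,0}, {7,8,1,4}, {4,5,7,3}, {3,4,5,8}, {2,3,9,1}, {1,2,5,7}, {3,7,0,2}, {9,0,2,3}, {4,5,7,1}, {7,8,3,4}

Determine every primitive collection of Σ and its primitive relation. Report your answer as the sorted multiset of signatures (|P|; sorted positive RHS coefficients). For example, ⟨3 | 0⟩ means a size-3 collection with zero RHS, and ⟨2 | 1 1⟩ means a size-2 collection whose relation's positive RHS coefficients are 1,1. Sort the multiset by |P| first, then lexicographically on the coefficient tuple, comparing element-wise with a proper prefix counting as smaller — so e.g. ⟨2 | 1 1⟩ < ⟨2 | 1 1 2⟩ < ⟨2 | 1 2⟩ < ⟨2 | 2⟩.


Primitive collections (18):

  • {0,5}:  v_{0} + v_{5} = 0  →  sig = ⟨2 | 0⟩
  • {2,8}:  v_{2} + v_{8} = 0  →  sig = ⟨2 | 0⟩
  • {1,6}:  v_{1} + v_{6} = v_{2}  →  sig = ⟨2 | 1⟩
  • {4,9}:  v_{4} + v_{9} = v_{0}  →  sig = ⟨2 | 1⟩
  • {0,4}:  v_{0} + v_{4} = v_{7} + v_{8}  →  sig = ⟨2 | 1 1⟩
  • {2,4}:  v_{2} + v_{4} = v_{5} + v_{7}  →  sig = ⟨2 | 1 1⟩
  • {0,6}:  v_{0} + v_{6} = v_{2} + v_{3} + v_{7}  →  sig = ⟨2 | 1 1 1⟩
  • {5,9}:  v_{5} + v_{9} = v_{1} + v_{2} + v_{3}  →  sig = ⟨2 | 1 1 1⟩
  • {6,8}:  v_{6} + v_{8} = v_{3} + v_{5} + v_{7}  →  sig = ⟨2 | 1 1 1⟩
  • {8,9}:  v_{8} + v_{9} = v_{0} + v_{1} + v_{3}  →  sig = ⟨2 | 1 1 1⟩
  • {6,9}:  v_{6} + v_{9} = v_{0} + 2·v_{2} + v_{3}  →  sig = ⟨2 | 1 1 2⟩
  • {7,9}:  v_{7} + v_{9} = 2·v_{0} + v_{2}  →  sig = ⟨2 | 1 2⟩
  • {4,6}:  v_{4} + v_{6} = v_{3} + 2·v_{5} + 2·v_{7}  →  sig = ⟨2 | 1 2 2⟩
  • {1,3,4}:  v_{1} + v_{3} + v_{4} = v_{8}  →  sig = ⟨3 | 1⟩
  • {1,3,7}:  v_{1} + v_{3} + v_{7} = v_{0}  →  sig = ⟨3 | 1⟩
  • {5,7,8}:  v_{5} + v_{7} + v_{8} = v_{4}  →  sig = ⟨3 | 1⟩
  • {0,1,2,3}:  v_{0} + v_{1} + v_{2} + v_{3} = v_{9}  →  sig = ⟨4 | 1⟩
  • {2,3,5,7}:  v_{2} + v_{3} + v_{5} + v_{7} = v_{6}  →  sig = ⟨4 | 1⟩

Sorted signature multiset PRS(X):
    |P|=2: 13 collections, coeffs (), (), (1), (1), (1,1), (1,1), (1,1,1), (1,1,1), (1,1,1), (1,1,1), (1,1,2), (1,2), (1,2,2)
    |P|=3: 3 collections, coeffs (1), (1), (1)
    |P|=4: 2 collections, coeffs (1), (1)


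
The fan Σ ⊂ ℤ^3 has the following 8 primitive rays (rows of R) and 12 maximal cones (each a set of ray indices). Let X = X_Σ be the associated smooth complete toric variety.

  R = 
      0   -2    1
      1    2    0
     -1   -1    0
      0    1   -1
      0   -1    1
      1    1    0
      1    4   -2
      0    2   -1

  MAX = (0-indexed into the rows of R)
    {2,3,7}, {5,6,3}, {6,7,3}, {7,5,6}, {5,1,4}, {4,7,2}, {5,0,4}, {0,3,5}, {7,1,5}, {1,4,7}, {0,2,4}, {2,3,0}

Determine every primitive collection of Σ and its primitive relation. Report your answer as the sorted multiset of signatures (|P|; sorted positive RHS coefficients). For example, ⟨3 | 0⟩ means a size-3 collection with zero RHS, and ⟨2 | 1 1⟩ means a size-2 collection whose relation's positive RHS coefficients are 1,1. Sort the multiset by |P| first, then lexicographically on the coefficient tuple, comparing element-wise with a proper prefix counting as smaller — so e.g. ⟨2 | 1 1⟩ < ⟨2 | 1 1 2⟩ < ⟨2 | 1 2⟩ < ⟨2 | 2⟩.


|primitive collections| = 12. Relations:

  {0,7}:  v_{0} + v_{7} = 0  ⟹  sig = ⟨2 | 0⟩
  {2,5}:  v_{2} + v_{5} = 0  ⟹  sig = ⟨2 | 0⟩
  {3,4}:  v_{3} + v_{4} = 0  ⟹  sig = ⟨2 | 0⟩
  {0,1}:  v_{0} + v_{1} = v_{4} + v_{5}  ⟹  sig = ⟨2 | 1 1⟩
  {0,6}:  v_{0} + v_{6} = v_{3} + v_{5}  ⟹  sig = ⟨2 | 1 1⟩
  {1,2}:  v_{1} + v_{2} = v_{4} + v_{7}  ⟹  sig = ⟨2 | 1 1⟩
  {1,3}:  v_{1} + v_{3} = v_{5} + v_{7}  ⟹  sig = ⟨2 | 1 1⟩
  {2,6}:  v_{2} + v_{6} = v_{3} + v_{7}  ⟹  sig = ⟨2 | 1 1⟩
  {4,6}:  v_{4} + v_{6} = v_{5} + v_{7}  ⟹  sig = ⟨2 | 1 1⟩
  {1,6}:  v_{1} + v_{6} = 2·v_{5} + 2·v_{7}  ⟹  sig = ⟨2 | 2 2⟩
  {3,5,7}:  v_{3} + v_{5} + v_{7} = v_{6}  ⟹  sig = ⟨3 | 1⟩
  {4,5,7}:  v_{4} + v_{5} + v_{7} = v_{1}  ⟹  sig = ⟨3 | 1⟩

Signatures (|P|; sorted positive RHS coefficients), sorted:
[⟨2 | 0⟩, ⟨2 | 0⟩, ⟨2 | 0⟩, ⟨2 | 1 1⟩, ⟨2 | 1 1⟩, ⟨2 | 1 1⟩, ⟨2 | 1 1⟩, ⟨2 | 1 1⟩, ⟨2 | 1 1⟩, ⟨2 | 2 2⟩, ⟨3 | 1⟩, ⟨3 | 1⟩]


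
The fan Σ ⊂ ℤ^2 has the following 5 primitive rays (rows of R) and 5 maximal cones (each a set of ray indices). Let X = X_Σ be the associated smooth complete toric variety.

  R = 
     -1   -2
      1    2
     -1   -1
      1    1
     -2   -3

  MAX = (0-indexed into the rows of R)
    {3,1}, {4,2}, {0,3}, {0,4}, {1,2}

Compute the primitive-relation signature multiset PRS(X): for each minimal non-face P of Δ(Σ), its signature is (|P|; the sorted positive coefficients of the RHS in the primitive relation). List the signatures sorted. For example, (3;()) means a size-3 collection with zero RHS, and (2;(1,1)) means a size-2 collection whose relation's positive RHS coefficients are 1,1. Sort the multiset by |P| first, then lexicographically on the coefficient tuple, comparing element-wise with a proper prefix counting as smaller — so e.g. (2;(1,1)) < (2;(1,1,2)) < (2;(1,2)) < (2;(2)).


Σ has 5 primitive collections:

  P={0,1}:  v_{0} + v_{1} = 0 — sig = (2;())
  P={2,3}:  v_{2} + v_{3} = 0 — sig = (2;())
  P={0,2}:  v_{0} + v_{2} = v_{4} — sig = (2;(1))
  P={1,4}:  v_{1} + v_{4} = v_{2} — sig = (2;(1))
  P={3,4}:  v_{3} + v_{4} = v_{0} — sig = (2;(1))

Signatures (|P|; sorted positive RHS coefficients), sorted:
    (2;())
    (2;())
    (2;(1))
    (2;(1))
    (2;(1))


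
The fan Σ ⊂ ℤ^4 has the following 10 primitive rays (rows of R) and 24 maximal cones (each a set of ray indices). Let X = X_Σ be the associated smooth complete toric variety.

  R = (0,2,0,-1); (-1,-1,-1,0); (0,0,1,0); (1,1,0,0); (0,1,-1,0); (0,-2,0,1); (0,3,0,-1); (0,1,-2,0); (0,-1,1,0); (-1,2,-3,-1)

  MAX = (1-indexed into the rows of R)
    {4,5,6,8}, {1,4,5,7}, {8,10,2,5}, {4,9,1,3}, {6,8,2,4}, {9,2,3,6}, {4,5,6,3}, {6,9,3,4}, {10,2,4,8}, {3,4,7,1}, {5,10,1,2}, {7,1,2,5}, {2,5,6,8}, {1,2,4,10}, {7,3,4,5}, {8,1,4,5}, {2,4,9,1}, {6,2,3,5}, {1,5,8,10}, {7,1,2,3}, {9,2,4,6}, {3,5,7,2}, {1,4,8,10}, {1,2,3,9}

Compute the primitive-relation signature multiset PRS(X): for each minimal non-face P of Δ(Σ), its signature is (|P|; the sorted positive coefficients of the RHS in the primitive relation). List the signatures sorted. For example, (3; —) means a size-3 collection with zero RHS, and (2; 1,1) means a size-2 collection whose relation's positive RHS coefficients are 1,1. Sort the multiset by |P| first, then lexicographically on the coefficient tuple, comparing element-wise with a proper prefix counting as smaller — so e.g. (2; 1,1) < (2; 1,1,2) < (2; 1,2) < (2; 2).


Σ has 17 primitive collections:

  {1,6}:  v_{1} + v_{6} = 0 — sig = (2; —)
  {5,9}:  v_{5} + v_{9} = 0 — sig = (2; —)
  {3,8}:  v_{3} + v_{8} = v_{5} — sig = (2; 1)
  {6,7}:  v_{6} + v_{7} = v_{3} + v_{5} — sig = (2; 1,1)
  {6,10}:  v_{6} + v_{10} = v_{2} + v_{8} — sig = (2; 1,1)
  {7,9}:  v_{7} + v_{9} = v_{1} + v_{3} — sig = (2; 1,1)
  {8,9}:  v_{8} + v_{9} = v_{2} + v_{4} — sig = (2; 1,1)
  {3,10}:  v_{3} + v_{10} = v_{1} + v_{2} + v_{5} — sig = (2; 1,1,1)
  {9,10}:  v_{9} + v_{10} = v_{1} + 2·v_{2} + v_{4} — sig = (2; 1,1,2)
  {7,8}:  v_{7} + v_{8} = v_{1} + 2·v_{5} — sig = (2; 1,2)
  {7,10}:  v_{7} + v_{10} = 2·v_{1} + v_{2} + 2·v_{5} — sig = (2; 1,2,2)
  {2,3,4}:  v_{2} + v_{3} + v_{4} = 0 — sig = (3; —)
  {1,2,8}:  v_{1} + v_{2} + v_{8} = v_{10} — sig = (3; 1)
  {1,3,5}:  v_{1} + v_{3} + v_{5} = v_{7} — sig = (3; 1)
  {2,4,5}:  v_{2} + v_{4} + v_{5} = v_{8} — sig = (3; 1)
  {2,4,7}:  v_{2} + v_{4} + v_{7} = v_{1} + v_{5} — sig = (3; 1,1)
  {4,5,10}:  v_{4} + v_{5} + v_{10} = v_{1} + 2·v_{8} — sig = (3; 1,2)

so the primitive-relation signature multiset is
    |P|=2: 11 collections, coeffs (), (), (1), (1,1), (1,1), (1,1), (1,1), (1,1,1), (1,1,2), (1,2), (1,2,2)
    |P|=3: 6 collections, coeffs (), (1), (1), (1), (1,1), (1,2)


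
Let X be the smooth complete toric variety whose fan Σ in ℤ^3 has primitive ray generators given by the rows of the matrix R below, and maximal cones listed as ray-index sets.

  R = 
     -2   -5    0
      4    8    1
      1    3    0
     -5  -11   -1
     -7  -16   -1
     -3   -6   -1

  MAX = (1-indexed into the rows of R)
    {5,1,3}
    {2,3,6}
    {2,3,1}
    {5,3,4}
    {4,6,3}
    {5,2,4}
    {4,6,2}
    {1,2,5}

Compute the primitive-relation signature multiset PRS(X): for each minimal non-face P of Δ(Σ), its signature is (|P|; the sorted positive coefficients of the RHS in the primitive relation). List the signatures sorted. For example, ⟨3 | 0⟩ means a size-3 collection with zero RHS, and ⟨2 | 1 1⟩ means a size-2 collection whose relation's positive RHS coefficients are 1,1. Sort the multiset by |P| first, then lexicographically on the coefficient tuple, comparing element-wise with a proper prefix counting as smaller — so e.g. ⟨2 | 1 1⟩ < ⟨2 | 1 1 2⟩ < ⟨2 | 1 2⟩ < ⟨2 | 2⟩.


Σ has 5 primitive collections:

  P = {1,4}:  v_{1} + v_{4} = v_{5} ; sig = ⟨2 | 1⟩
  P = {1,6}:  v_{1} + v_{6} = v_{4} ; sig = ⟨2 | 1⟩
  P = {5,6}:  v_{5} + v_{6} = 2·v_{4} ; sig = ⟨2 | 2⟩
  P = {2,3,4}:  v_{2} + v_{3} + v_{4} = 0 ; sig = ⟨3 | 0⟩
  P = {2,3,5}:  v_{2} + v_{3} + v_{5} = v_{1} ; sig = ⟨3 | 1⟩

Signatures (|P|; sorted positive RHS coefficients), sorted:
{ ⟨2 | 1⟩ ×2,  ⟨2 | 2⟩,  ⟨3 | 0⟩,  ⟨3 | 1⟩ }


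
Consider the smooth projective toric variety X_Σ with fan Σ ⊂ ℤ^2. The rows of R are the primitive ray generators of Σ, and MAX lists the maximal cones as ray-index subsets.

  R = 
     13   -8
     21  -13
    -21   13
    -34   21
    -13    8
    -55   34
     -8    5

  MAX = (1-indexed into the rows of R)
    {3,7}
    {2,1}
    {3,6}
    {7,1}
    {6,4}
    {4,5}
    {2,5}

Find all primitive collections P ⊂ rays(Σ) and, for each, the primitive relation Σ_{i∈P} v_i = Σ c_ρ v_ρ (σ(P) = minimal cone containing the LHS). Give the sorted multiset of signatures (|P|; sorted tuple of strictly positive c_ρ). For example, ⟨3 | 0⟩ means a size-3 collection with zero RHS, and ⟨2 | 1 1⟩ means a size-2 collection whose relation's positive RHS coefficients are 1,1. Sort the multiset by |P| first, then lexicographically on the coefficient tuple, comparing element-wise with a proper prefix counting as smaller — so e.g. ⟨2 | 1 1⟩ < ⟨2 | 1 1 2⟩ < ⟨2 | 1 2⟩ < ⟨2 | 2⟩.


Σ has 14 primitive collections:

  {1,5}:  v_{1} + v_{5} = 0 ; sig = ⟨2 | 0⟩
  {2,3}:  v_{2} + v_{3} = 0 ; sig = ⟨2 | 0⟩
  {1,3}:  v_{1} + v_{3} = v_{7} ; sig = ⟨2 | 1⟩
  {1,4}:  v_{1} + v_{4} = v_{3} ; sig = ⟨2 | 1⟩
  {2,4}:  v_{2} + v_{4} = v_{5} ; sig = ⟨2 | 1⟩
  {2,6}:  v_{2} + v_{6} = v_{4} ; sig = ⟨2 | 1⟩
  {2,7}:  v_{2} + v_{7} = v_{1} ; sig = ⟨2 | 1⟩
  {3,4}:  v_{3} + v_{4} = v_{6} ; sig = ⟨2 | 1⟩
  {3,5}:  v_{3} + v_{5} = v_{4} ; sig = ⟨2 | 1⟩
  {5,7}:  v_{5} + v_{7} = v_{3} ; sig = ⟨2 | 1⟩
  {1,6}:  v_{1} + v_{6} = 2·v_{3} ; sig = ⟨2 | 2⟩
  {4,7}:  v_{4} + v_{7} = 2·v_{3} ; sig = ⟨2 | 2⟩
  {5,6}:  v_{5} + v_{6} = 2·v_{4} ; sig = ⟨2 | 2⟩
  {6,7}:  v_{6} + v_{7} = 3·v_{3} ; sig = ⟨2 | 3⟩

Sorted signature multiset PRS(X):
[⟨2 | 0⟩, ⟨2 | 0⟩, ⟨2 | 1⟩, ⟨2 | 1⟩, ⟨2 | 1⟩, ⟨2 | 1⟩, ⟨2 | 1⟩, ⟨2 | 1⟩, ⟨2 | 1⟩, ⟨2 | 1⟩, ⟨2 | 2⟩, ⟨2 | 2⟩, ⟨2 | 2⟩, ⟨2 | 3⟩]


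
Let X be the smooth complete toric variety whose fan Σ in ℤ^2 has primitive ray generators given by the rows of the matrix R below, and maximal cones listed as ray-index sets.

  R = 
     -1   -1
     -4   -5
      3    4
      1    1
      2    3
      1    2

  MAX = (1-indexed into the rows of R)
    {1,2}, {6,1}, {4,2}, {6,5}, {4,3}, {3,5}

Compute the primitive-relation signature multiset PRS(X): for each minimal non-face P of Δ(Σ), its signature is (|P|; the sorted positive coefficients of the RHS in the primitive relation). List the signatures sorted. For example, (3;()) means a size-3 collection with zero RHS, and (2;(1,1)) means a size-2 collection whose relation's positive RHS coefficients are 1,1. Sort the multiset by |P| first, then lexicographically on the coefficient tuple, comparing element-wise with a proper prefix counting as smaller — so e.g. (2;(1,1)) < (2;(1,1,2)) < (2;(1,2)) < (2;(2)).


The 9 primitive collections of Σ (r=6, n=2):

  P={1,4}:  v_{1} + v_{4} = 0  ⟹  sig = (2;())
  P={1,3}:  v_{1} + v_{3} = v_{5}  ⟹  sig = (2;(1))
  P={1,5}:  v_{1} + v_{5} = v_{6}  ⟹  sig = (2;(1))
  P={2,3}:  v_{2} + v_{3} = v_{1}  ⟹  sig = (2;(1))
  P={4,5}:  v_{4} + v_{5} = v_{3}  ⟹  sig = (2;(1))
  P={4,6}:  v_{4} + v_{6} = v_{5}  ⟹  sig = (2;(1))
  P={2,5}:  v_{2} + v_{5} = 2·v_{1}  ⟹  sig = (2;(2))
  P={3,6}:  v_{3} + v_{6} = 2·v_{5}  ⟹  sig = (2;(2))
  P={2,6}:  v_{2} + v_{6} = 3·v_{1}  ⟹  sig = (2;(3))

so the primitive-relation signature multiset is
    |P|=2: 9 collections, coeffs (), (1), (1), (1), (1), (1), (2), (2), (3)


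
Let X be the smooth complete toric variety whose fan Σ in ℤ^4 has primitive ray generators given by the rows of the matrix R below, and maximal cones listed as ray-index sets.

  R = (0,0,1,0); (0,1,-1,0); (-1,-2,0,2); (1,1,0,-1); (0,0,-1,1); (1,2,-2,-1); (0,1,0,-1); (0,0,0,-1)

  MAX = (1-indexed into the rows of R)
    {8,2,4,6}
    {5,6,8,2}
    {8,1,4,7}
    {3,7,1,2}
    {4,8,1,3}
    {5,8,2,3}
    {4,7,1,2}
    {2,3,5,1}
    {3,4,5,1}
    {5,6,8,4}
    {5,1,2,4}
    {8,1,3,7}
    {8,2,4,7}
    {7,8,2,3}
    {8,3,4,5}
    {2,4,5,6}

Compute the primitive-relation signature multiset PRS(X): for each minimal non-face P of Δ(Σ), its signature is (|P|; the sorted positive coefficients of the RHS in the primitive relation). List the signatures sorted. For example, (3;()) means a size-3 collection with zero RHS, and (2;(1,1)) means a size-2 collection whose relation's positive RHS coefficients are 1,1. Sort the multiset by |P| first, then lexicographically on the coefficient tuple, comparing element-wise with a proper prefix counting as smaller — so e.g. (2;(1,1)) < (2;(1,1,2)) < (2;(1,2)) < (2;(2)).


9 collections generate NE(X_Σ); each relation:

  • {5,7}:  v_{5} + v_{7} = v_{2} ; sig = (2;(1))
  • {1,6}:  v_{1} + v_{6} = v_{2} + v_{4} ; sig = (2;(1,1))
  • {6,7}:  v_{6} + v_{7} = 2·v_{2} + v_{4} + v_{8} ; sig = (2;(1,1,2))
  • {3,6}:  v_{3} + v_{6} = 2·v_{5} + v_{8} ; sig = (2;(1,2))
  • {1,5,8}:  v_{1} + v_{5} + v_{8} = 0 ; sig = (3;())
  • {3,4,7}:  v_{3} + v_{4} + v_{7} = 0 ; sig = (3;())
  • {1,2,8}:  v_{1} + v_{2} + v_{8} = v_{7} ; sig = (3;(1))
  • {2,3,4}:  v_{2} + v_{3} + v_{4} = v_{5} ; sig = (3;(1))
  • {2,4,5,8}:  v_{2} + v_{4} + v_{5} + v_{8} = v_{6} ; sig = (4;(1))

Sorted signature multiset PRS(X):
{ (2;(1)),  (2;(1,1)),  (2;(1,1,2)),  (2;(1,2)),  (3;()) ×2,  (3;(1)) ×2,  (4;(1)) }


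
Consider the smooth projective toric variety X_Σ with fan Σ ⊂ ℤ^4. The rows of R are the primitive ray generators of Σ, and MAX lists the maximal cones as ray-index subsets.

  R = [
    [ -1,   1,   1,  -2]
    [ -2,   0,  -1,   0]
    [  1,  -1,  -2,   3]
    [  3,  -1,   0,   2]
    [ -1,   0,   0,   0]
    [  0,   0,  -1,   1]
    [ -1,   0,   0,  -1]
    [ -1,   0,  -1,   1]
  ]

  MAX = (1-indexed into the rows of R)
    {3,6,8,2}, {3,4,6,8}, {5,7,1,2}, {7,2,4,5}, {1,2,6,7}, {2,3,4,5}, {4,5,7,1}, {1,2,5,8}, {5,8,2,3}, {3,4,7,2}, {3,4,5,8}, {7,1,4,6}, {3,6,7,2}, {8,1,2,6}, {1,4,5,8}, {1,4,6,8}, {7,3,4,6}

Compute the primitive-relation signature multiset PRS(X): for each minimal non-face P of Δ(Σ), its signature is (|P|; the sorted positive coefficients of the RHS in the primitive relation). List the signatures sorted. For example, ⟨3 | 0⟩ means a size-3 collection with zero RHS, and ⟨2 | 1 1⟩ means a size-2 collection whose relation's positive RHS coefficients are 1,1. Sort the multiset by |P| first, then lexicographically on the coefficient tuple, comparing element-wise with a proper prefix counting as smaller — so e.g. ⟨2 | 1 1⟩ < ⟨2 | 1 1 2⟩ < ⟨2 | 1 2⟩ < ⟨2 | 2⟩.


7 minimal non-faces of Δ(Σ) (on 8 rays):

  P = {1,3}:  v_{1} + v_{3} = v_{6} — sig = ⟨2 | 1⟩
  P = {5,6}:  v_{5} + v_{6} = v_{8} — sig = ⟨2 | 1⟩
  P = {7,8}:  v_{7} + v_{8} = v_{2} — sig = ⟨2 | 1⟩
  P = {1,2,4}:  v_{1} + v_{2} + v_{4} = 0 — sig = ⟨3 | 0⟩
  P = {2,4,6}:  v_{2} + v_{4} + v_{6} = v_{3} — sig = ⟨3 | 1⟩
  P = {2,4,8}:  v_{2} + v_{4} + v_{8} = v_{3} + v_{5} — sig = ⟨3 | 1 1⟩
  P = {3,5,7}:  v_{3} + v_{5} + v_{7} = 2·v_{2} + v_{4} — sig = ⟨3 | 1 2⟩

Hence PRS(X_Σ) =
[⟨2 | 1⟩, ⟨2 | 1⟩, ⟨2 | 1⟩, ⟨3 | 0⟩, ⟨3 | 1⟩, ⟨3 | 1 1⟩, ⟨3 | 1 2⟩]


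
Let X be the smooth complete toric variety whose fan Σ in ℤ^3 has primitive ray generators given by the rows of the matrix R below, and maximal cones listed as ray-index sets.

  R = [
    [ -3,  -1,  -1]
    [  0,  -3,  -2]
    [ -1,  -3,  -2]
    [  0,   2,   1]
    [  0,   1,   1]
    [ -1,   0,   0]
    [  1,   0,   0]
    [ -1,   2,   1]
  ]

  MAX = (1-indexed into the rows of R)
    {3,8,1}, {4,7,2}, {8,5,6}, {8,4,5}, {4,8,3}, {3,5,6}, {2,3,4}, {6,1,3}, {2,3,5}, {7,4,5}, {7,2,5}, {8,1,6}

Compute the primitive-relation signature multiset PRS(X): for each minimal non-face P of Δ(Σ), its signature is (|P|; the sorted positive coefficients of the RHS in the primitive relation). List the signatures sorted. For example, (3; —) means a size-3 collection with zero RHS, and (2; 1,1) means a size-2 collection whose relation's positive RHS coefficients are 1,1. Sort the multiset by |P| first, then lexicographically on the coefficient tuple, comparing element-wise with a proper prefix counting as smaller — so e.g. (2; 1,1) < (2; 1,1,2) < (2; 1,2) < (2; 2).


Δ(Σ) — 8 vertices, 14 min non-faces:

  P={6,7}:  v_{6} + v_{7} = 0  ⟹  sig = (2; —)
  P={2,6}:  v_{2} + v_{6} = v_{3}  ⟹  sig = (2; 1)
  P={3,7}:  v_{3} + v_{7} = v_{2}  ⟹  sig = (2; 1)
  P={4,6}:  v_{4} + v_{6} = v_{8}  ⟹  sig = (2; 1)
  P={7,8}:  v_{7} + v_{8} = v_{4}  ⟹  sig = (2; 1)
  P={1,7}:  v_{1} + v_{7} = v_{3} + v_{8}  ⟹  sig = (2; 1,1)
  P={2,8}:  v_{2} + v_{8} = v_{3} + v_{4}  ⟹  sig = (2; 1,1)
  P={1,2}:  v_{1} + v_{2} = 2·v_{3} + v_{8}  ⟹  sig = (2; 1,2)
  P={1,4}:  v_{1} + v_{4} = v_{3} + 2·v_{8}  ⟹  sig = (2; 1,2)
  P={1,5}:  v_{1} + v_{5} = 3·v_{6}  ⟹  sig = (2; 3)
  P={2,4,5}:  v_{2} + v_{4} + v_{5} = 0  ⟹  sig = (3; —)
  P={3,4,5}:  v_{3} + v_{4} + v_{5} = v_{6}  ⟹  sig = (3; 1)
  P={3,6,8}:  v_{3} + v_{6} + v_{8} = v_{1}  ⟹  sig = (3; 1)
  P={3,5,8}:  v_{3} + v_{5} + v_{8} = 2·v_{6}  ⟹  sig = (3; 2)

so the primitive-relation signature multiset is
    |P|=2: 10 collections, coeffs (), (1), (1), (1), (1), (1,1), (1,1), (1,2), (1,2), (3)
    |P|=3: 4 collections, coeffs (), (1), (1), (2)


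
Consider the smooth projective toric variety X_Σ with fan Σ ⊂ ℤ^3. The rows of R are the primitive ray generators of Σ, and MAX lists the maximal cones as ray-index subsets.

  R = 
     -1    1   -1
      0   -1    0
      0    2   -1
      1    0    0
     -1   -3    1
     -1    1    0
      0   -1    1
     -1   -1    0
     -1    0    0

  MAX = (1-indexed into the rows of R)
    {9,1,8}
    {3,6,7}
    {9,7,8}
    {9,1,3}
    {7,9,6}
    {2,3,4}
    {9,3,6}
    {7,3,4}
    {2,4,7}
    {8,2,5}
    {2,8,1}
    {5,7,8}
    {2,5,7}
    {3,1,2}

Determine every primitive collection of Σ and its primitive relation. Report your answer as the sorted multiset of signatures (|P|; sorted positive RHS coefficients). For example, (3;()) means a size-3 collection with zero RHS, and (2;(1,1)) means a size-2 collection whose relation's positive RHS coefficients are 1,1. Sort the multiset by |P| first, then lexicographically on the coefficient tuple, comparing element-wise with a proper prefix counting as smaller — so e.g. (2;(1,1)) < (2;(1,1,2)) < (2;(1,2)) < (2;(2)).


|primitive collections| = 18. Relations:

  P={4,9}:  v_{4} + v_{9} = 0 ; sig = (2;())
  P={1,7}:  v_{1} + v_{7} = v_{9} ; sig = (2;(1))
  P={2,6}:  v_{2} + v_{6} = v_{9} ; sig = (2;(1))
  P={2,9}:  v_{2} + v_{9} = v_{8} ; sig = (2;(1))
  P={3,5}:  v_{3} + v_{5} = v_{8} ; sig = (2;(1))
  P={3,8}:  v_{3} + v_{8} = v_{1} ; sig = (2;(1))
  P={4,8}:  v_{4} + v_{8} = v_{2} ; sig = (2;(1))
  P={1,4}:  v_{1} + v_{4} = v_{2} + v_{3} ; sig = (2;(1,1))
  P={4,6}:  v_{4} + v_{6} = v_{3} + v_{7} ; sig = (2;(1,1))
  P={5,6}:  v_{5} + v_{6} = v_{7} + v_{8} + v_{9} ; sig = (2;(1,1,1))
  P={1,6}:  v_{1} + v_{6} = v_{3} + 2·v_{9} ; sig = (2;(1,2))
  P={4,5}:  v_{4} + v_{5} = 2·v_{2} + v_{7} ; sig = (2;(1,2))
  P={5,9}:  v_{5} + v_{9} = v_{7} + 2·v_{8} ; sig = (2;(1,2))
  P={1,5}:  v_{1} + v_{5} = 2·v_{8} ; sig = (2;(2))
  P={6,8}:  v_{6} + v_{8} = 2·v_{9} ; sig = (2;(2))
  P={2,3,7}:  v_{2} + v_{3} + v_{7} = 0 ; sig = (3;())
  P={2,7,8}:  v_{2} + v_{7} + v_{8} = v_{5} ; sig = (3;(1))
  P={3,7,9}:  v_{3} + v_{7} + v_{9} = v_{6} ; sig = (3;(1))

Hence PRS(X_Σ) =
    |P|=2: 15 collections, coeffs (), (1), (1), (1), (1), (1), (1), (1,1), (1,1), (1,1,1), (1,2), (1,2), (1,2), (2), (2)
    |P|=3: 3 collections, coeffs (), (1), (1)
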